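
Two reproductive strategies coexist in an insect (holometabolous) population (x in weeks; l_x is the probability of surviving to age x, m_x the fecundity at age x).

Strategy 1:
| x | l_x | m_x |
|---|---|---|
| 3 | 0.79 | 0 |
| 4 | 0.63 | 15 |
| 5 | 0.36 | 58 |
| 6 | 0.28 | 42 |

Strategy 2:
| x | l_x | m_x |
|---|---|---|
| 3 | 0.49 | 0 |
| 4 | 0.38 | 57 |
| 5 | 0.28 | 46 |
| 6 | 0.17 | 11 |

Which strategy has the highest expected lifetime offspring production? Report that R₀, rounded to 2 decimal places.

42.09

Strategy 1: R₀ = 0.79×0 + 0.63×15 + 0.36×58 + 0.28×42 = 42.0900
Strategy 2: R₀ = 0.49×0 + 0.38×57 + 0.28×46 + 0.17×11 = 36.4100
Highest R₀: strategy 1 with 42.0900.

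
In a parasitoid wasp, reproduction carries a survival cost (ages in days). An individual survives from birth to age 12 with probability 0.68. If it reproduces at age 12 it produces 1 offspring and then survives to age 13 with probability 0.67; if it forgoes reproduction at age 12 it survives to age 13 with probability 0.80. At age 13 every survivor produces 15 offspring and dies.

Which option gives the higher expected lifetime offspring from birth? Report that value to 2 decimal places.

8.16

breed at age 12: R₀ = 0.68 × (1 + 0.67 × 15) = 0.68 × 11.0500 = 7.5140
delay to age 13: R₀ = 0.68 × (0.80 × 15) = 0.68 × 12.0000 = 8.1600
Higher: delay to age 13 (8.1600).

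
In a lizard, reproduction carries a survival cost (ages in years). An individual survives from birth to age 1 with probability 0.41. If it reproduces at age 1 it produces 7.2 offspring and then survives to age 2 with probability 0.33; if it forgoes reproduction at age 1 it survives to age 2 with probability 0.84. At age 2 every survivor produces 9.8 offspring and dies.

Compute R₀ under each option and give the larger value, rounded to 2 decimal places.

4.28

breed at age 1: R₀ = 0.41 × (7.2 + 0.33 × 9.8) = 0.41 × 10.4340 = 4.2779
delay to age 2: R₀ = 0.41 × (0.84 × 9.8) = 0.41 × 8.2320 = 3.3751
Higher: breed at age 1 (4.2779).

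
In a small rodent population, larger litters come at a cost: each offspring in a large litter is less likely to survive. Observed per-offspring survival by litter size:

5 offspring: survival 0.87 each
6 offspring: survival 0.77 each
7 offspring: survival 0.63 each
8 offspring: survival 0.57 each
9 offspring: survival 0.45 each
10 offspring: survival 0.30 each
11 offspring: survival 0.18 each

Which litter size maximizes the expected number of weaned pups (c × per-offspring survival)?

Expected weaned pups = c × s(c):
  c=5: 5 × 0.87 = 4.350
  c=6: 6 × 0.77 = 4.620
  c=7: 7 × 0.63 = 4.410
  c=8: 8 × 0.57 = 4.560
  c=9: 9 × 0.45 = 4.050
  c=10: 10 × 0.30 = 3.000
  c=11: 11 × 0.18 = 1.980
Maximum at c = 6 (4.620 weaned pups).

6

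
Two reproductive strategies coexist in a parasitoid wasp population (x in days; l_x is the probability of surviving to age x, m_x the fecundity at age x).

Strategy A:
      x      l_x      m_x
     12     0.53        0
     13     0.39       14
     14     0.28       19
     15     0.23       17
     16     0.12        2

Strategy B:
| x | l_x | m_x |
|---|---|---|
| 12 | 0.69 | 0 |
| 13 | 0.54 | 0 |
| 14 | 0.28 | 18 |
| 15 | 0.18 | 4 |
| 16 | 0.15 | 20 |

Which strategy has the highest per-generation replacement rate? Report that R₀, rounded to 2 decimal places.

14.93

Strategy A: R₀ = 0.53×0 + 0.39×14 + 0.28×19 + 0.23×17 + 0.12×2 = 14.9300
Strategy B: R₀ = 0.69×0 + 0.54×0 + 0.28×18 + 0.18×4 + 0.15×20 = 8.7600
Highest R₀: strategy A with 14.9300.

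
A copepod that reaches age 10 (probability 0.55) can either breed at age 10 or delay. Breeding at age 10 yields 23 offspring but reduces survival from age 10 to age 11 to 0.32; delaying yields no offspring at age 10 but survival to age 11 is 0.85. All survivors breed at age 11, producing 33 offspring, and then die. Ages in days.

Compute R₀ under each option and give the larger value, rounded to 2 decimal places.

breed at age 10: R₀ = 0.55 × (23 + 0.32 × 33) = 0.55 × 33.5600 = 18.4580
delay to age 11: R₀ = 0.55 × (0.85 × 33) = 0.55 × 28.0500 = 15.4275
Higher: breed at age 10 (18.4580).

18.46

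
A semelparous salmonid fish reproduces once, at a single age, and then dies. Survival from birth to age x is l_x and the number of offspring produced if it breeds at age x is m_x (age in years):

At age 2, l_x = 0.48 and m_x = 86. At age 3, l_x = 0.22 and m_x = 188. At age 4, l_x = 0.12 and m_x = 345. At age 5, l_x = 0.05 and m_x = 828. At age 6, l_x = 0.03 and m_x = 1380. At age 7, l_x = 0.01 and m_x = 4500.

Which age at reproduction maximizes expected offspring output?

7

Expected offspring if breeding at age x = l_x × m_x:
  age 2: 0.48 × 86 = 41.280
  age 3: 0.22 × 188 = 41.360
  age 4: 0.12 × 345 = 41.400
  age 5: 0.05 × 828 = 41.400
  age 6: 0.03 × 1380 = 41.400
  age 7: 0.01 × 4500 = 45.000
Maximum at age 7 (45.000).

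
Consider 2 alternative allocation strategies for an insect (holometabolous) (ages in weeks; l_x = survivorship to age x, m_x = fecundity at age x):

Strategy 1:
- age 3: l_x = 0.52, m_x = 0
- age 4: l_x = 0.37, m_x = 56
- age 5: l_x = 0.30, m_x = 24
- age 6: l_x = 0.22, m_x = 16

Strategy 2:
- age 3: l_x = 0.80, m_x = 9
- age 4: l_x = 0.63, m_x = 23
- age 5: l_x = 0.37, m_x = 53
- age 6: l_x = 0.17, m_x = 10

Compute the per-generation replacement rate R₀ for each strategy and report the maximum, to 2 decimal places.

43.00

Strategy 1: R₀ = 0.52×0 + 0.37×56 + 0.30×24 + 0.22×16 = 31.4400
Strategy 2: R₀ = 0.80×9 + 0.63×23 + 0.37×53 + 0.17×10 = 43.0000
Highest R₀: strategy 2 with 43.0000.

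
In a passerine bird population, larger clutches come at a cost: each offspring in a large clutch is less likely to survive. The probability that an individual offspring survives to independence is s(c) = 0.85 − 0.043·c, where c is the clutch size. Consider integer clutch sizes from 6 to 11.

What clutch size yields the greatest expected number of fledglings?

10

Expected fledglings = c × s(c):
  c=6: 6 × 0.592 = 3.552
  c=7: 7 × 0.549 = 3.843
  c=8: 8 × 0.506 = 4.048
  c=9: 9 × 0.463 = 4.167
  c=10: 10 × 0.420 = 4.200
  c=11: 11 × 0.377 = 4.147
Maximum at c = 10 (4.200 fledglings).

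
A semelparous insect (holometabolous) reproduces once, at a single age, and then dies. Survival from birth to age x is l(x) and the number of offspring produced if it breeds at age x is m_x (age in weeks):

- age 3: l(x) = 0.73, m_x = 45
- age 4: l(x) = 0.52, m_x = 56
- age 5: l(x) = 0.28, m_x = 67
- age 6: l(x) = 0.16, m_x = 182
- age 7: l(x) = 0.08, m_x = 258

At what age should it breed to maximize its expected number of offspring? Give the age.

Expected offspring if breeding at age x = l(x) × m_x:
  age 3: 0.73 × 45 = 32.850
  age 4: 0.52 × 56 = 29.120
  age 5: 0.28 × 67 = 18.760
  age 6: 0.16 × 182 = 29.120
  age 7: 0.08 × 258 = 20.640
Maximum at age 3 (32.850).

3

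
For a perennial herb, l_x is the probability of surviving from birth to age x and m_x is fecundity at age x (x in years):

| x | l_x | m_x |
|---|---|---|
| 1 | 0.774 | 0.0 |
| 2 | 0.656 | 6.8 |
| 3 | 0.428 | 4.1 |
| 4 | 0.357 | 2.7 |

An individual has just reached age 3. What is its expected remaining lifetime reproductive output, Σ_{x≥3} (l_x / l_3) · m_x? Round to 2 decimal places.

l_3 = 0.428. Conditional survival from age 3 to x is l_x / l_3.
  x=3: (0.428/0.428) × 4.1 = 4.1000
  x=4: (0.357/0.428) × 2.7 = 2.2521
Sum = 4.1000 + 2.2521 = 6.3521

6.35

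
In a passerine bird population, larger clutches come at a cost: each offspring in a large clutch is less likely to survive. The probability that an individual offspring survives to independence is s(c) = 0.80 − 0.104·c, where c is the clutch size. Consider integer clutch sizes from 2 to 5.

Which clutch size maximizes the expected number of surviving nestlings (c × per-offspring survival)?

Expected surviving nestlings = c × s(c):
  c=2: 2 × 0.592 = 1.184
  c=3: 3 × 0.488 = 1.464
  c=4: 4 × 0.384 = 1.536
  c=5: 5 × 0.280 = 1.400
Maximum at c = 4 (1.536 surviving nestlings).

4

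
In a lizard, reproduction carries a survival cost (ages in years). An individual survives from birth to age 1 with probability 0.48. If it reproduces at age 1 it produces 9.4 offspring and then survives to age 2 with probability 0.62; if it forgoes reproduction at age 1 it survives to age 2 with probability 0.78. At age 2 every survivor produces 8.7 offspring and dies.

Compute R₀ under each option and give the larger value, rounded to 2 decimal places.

breed at age 1: R₀ = 0.48 × (9.4 + 0.62 × 8.7) = 0.48 × 14.7940 = 7.1011
delay to age 2: R₀ = 0.48 × (0.78 × 8.7) = 0.48 × 6.7860 = 3.2573
Higher: breed at age 1 (7.1011).

7.10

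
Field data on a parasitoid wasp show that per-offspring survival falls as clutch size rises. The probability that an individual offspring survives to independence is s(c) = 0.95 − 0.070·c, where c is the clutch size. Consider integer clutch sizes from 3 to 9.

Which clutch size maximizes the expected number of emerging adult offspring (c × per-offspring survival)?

7

Expected emerging adult offspring = c × s(c):
  c=3: 3 × 0.740 = 2.220
  c=4: 4 × 0.670 = 2.680
  c=5: 5 × 0.600 = 3.000
  c=6: 6 × 0.530 = 3.180
  c=7: 7 × 0.460 = 3.220
  c=8: 8 × 0.390 = 3.120
  c=9: 9 × 0.320 = 2.880
Maximum at c = 7 (3.220 emerging adult offspring).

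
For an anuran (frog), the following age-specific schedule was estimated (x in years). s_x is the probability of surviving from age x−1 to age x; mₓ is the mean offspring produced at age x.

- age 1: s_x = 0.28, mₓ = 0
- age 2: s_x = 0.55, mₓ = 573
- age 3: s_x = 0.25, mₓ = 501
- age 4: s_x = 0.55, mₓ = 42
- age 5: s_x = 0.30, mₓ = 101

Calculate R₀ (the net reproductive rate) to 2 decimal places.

109.06

Survivorship from birth: l_x = s_1·s_2·…·s_x.
  l_1 = 0.28000
  l_2 = 0.15400
  l_3 = 0.03850
  l_4 = 0.02118
  l_5 = 0.00635
R₀ = Σ l_x mₓ:
  age 1: 0.28000 × 0 = 0.0000
  age 2: 0.15400 × 573 = 88.2420
  age 3: 0.03850 × 501 = 19.2885
  age 4: 0.02118 × 42 = 0.8896
  age 5: 0.00635 × 101 = 0.6413
R₀ = 0.0000 + 88.2420 + 19.2885 + 0.8896 + 0.6413 = 109.0614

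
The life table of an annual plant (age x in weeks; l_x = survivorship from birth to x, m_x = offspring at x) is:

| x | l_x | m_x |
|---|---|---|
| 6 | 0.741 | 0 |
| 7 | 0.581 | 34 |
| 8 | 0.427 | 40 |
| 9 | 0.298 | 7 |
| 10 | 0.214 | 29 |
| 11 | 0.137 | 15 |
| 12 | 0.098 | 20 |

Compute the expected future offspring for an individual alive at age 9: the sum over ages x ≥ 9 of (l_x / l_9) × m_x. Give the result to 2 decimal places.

41.30

l_9 = 0.298. Conditional survival from age 9 to x is l_x / l_9.
  x=9: (0.298/0.298) × 7 = 7.0000
  x=10: (0.214/0.298) × 29 = 20.8255
  x=11: (0.137/0.298) × 15 = 6.8960
  x=12: (0.098/0.298) × 20 = 6.5772
Sum = 7.0000 + 20.8255 + 6.8960 + 6.5772 = 41.2987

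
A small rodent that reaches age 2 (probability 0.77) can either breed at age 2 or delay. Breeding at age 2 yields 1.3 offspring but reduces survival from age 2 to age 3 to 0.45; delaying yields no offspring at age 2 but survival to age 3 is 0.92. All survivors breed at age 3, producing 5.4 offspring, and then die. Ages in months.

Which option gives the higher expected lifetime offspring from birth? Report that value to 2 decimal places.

3.83

breed at age 2: R₀ = 0.77 × (1.3 + 0.45 × 5.4) = 0.77 × 3.7300 = 2.8721
delay to age 3: R₀ = 0.77 × (0.92 × 5.4) = 0.77 × 4.9680 = 3.8254
Higher: delay to age 3 (3.8254).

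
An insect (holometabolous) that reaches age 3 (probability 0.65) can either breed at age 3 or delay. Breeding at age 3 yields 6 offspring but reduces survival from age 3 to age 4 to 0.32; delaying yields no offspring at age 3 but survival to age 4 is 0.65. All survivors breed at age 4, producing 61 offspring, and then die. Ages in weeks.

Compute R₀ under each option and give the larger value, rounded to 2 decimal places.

breed at age 3: R₀ = 0.65 × (6 + 0.32 × 61) = 0.65 × 25.5200 = 16.5880
delay to age 4: R₀ = 0.65 × (0.65 × 61) = 0.65 × 39.6500 = 25.7725
Higher: delay to age 4 (25.7725).

25.77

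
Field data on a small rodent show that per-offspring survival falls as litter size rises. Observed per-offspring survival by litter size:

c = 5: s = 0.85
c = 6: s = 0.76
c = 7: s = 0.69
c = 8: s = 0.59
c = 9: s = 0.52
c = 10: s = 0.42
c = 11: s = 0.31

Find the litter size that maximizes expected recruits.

7

Expected recruits = c × s(c):
  c=5: 5 × 0.85 = 4.250
  c=6: 6 × 0.76 = 4.560
  c=7: 7 × 0.69 = 4.830
  c=8: 8 × 0.59 = 4.720
  c=9: 9 × 0.52 = 4.680
  c=10: 10 × 0.42 = 4.200
  c=11: 11 × 0.31 = 3.410
Maximum at c = 7 (4.830 recruits).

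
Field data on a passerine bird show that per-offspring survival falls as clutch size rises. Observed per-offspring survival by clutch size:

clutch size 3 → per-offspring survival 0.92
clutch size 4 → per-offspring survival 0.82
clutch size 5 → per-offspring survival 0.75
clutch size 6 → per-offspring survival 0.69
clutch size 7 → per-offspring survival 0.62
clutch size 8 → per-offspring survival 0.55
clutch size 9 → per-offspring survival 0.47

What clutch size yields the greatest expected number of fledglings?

Expected fledglings = c × s(c):
  c=3: 3 × 0.92 = 2.760
  c=4: 4 × 0.82 = 3.280
  c=5: 5 × 0.75 = 3.750
  c=6: 6 × 0.69 = 4.140
  c=7: 7 × 0.62 = 4.340
  c=8: 8 × 0.55 = 4.400
  c=9: 9 × 0.47 = 4.230
Maximum at c = 8 (4.400 fledglings).

8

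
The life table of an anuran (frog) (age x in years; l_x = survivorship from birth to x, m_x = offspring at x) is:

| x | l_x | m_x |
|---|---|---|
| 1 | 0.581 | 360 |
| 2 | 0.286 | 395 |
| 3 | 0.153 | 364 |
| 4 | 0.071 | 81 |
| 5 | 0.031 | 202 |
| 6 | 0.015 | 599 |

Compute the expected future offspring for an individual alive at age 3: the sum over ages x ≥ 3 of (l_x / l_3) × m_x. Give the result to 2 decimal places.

l_3 = 0.153. Conditional survival from age 3 to x is l_x / l_3.
  x=3: (0.153/0.153) × 364 = 364.0000
  x=4: (0.071/0.153) × 81 = 37.5882
  x=5: (0.031/0.153) × 202 = 40.9281
  x=6: (0.015/0.153) × 599 = 58.7255
Sum = 364.0000 + 37.5882 + 40.9281 + 58.7255 = 501.2418

501.24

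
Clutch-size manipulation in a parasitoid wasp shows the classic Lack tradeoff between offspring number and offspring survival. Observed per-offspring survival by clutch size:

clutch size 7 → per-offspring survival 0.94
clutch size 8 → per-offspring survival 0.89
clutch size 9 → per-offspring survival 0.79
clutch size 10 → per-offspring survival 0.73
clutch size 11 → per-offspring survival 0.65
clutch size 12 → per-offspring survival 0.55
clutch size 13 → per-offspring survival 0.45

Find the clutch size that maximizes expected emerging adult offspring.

Expected emerging adult offspring = c × s(c):
  c=7: 7 × 0.94 = 6.580
  c=8: 8 × 0.89 = 7.120
  c=9: 9 × 0.79 = 7.110
  c=10: 10 × 0.73 = 7.300
  c=11: 11 × 0.65 = 7.150
  c=12: 12 × 0.55 = 6.600
  c=13: 13 × 0.45 = 5.850
Maximum at c = 10 (7.300 emerging adult offspring).

10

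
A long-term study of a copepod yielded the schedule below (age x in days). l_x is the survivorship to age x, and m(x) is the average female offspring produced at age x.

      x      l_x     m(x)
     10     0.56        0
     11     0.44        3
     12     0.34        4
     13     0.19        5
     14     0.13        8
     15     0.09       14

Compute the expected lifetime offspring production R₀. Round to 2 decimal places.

5.93

R₀ = Σ l_x m(x):
  age 10: 0.56 × 0 = 0.0000
  age 11: 0.44 × 3 = 1.3200
  age 12: 0.34 × 4 = 1.3600
  age 13: 0.19 × 5 = 0.9500
  age 14: 0.13 × 8 = 1.0400
  age 15: 0.09 × 14 = 1.2600
R₀ = 0.0000 + 1.3200 + 1.3600 + 0.9500 + 1.0400 + 1.2600 = 5.9300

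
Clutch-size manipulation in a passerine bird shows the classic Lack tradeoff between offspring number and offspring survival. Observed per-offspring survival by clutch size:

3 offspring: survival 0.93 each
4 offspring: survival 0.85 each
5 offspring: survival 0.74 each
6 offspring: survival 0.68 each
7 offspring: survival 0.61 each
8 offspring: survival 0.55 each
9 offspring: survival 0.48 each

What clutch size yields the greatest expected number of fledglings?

8

Expected fledglings = c × s(c):
  c=3: 3 × 0.93 = 2.790
  c=4: 4 × 0.85 = 3.400
  c=5: 5 × 0.74 = 3.700
  c=6: 6 × 0.68 = 4.080
  c=7: 7 × 0.61 = 4.270
  c=8: 8 × 0.55 = 4.400
  c=9: 9 × 0.48 = 4.320
Maximum at c = 8 (4.400 fledglings).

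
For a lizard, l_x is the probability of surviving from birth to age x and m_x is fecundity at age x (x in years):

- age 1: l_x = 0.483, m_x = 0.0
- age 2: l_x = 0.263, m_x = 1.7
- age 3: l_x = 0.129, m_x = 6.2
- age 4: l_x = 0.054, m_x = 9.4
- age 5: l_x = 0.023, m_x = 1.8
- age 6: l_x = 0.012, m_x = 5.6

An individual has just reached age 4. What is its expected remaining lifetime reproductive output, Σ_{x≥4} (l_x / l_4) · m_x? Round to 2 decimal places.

l_4 = 0.054. Conditional survival from age 4 to x is l_x / l_4.
  x=4: (0.054/0.054) × 9.4 = 9.4000
  x=5: (0.023/0.054) × 1.8 = 0.7667
  x=6: (0.012/0.054) × 5.6 = 1.2444
Sum = 9.4000 + 0.7667 + 1.2444 = 11.4111

11.41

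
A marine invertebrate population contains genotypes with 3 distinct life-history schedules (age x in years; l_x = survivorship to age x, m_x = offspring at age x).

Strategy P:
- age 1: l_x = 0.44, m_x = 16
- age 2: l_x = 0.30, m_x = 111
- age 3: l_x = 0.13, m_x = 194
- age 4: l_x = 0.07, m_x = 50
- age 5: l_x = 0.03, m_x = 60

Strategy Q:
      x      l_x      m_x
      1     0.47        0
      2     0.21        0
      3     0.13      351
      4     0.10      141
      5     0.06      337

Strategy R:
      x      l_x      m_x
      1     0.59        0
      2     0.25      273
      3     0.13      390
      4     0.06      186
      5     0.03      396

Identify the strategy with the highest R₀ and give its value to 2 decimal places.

Strategy P: R₀ = 0.44×16 + 0.30×111 + 0.13×194 + 0.07×50 + 0.03×60 = 70.8600
Strategy Q: R₀ = 0.47×0 + 0.21×0 + 0.13×351 + 0.10×141 + 0.06×337 = 79.9500
Strategy R: R₀ = 0.59×0 + 0.25×273 + 0.13×390 + 0.06×186 + 0.03×396 = 141.9900
Highest R₀: strategy R with 141.9900.

141.99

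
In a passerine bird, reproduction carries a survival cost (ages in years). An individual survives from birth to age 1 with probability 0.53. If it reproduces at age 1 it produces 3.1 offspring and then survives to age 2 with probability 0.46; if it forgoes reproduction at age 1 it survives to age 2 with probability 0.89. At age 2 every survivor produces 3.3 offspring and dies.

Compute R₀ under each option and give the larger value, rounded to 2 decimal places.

2.45

breed at age 1: R₀ = 0.53 × (3.1 + 0.46 × 3.3) = 0.53 × 4.6180 = 2.4475
delay to age 2: R₀ = 0.53 × (0.89 × 3.3) = 0.53 × 2.9370 = 1.5566
Higher: breed at age 1 (2.4475).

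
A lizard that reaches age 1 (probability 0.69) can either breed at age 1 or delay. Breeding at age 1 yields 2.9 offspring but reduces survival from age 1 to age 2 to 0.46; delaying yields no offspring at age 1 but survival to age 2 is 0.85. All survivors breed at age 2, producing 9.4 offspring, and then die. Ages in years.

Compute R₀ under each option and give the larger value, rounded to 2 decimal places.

breed at age 1: R₀ = 0.69 × (2.9 + 0.46 × 9.4) = 0.69 × 7.2240 = 4.9846
delay to age 2: R₀ = 0.69 × (0.85 × 9.4) = 0.69 × 7.9900 = 5.5131
Higher: delay to age 2 (5.5131).

5.51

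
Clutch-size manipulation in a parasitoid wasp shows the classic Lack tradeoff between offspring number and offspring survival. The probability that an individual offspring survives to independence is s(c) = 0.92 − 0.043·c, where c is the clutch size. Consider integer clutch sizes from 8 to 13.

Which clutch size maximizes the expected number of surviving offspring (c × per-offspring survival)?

11

Expected surviving offspring = c × s(c):
  c=8: 8 × 0.576 = 4.608
  c=9: 9 × 0.533 = 4.797
  c=10: 10 × 0.490 = 4.900
  c=11: 11 × 0.447 = 4.917
  c=12: 12 × 0.404 = 4.848
  c=13: 13 × 0.361 = 4.693
Maximum at c = 11 (4.917 surviving offspring).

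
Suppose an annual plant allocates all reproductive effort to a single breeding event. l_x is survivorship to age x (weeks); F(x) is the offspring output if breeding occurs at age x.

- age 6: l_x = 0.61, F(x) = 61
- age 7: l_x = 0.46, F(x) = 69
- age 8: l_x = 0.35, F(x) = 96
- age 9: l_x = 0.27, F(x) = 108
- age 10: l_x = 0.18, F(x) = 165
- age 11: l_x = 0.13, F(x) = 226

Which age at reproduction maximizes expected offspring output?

6

Expected offspring if breeding at age x = l_x × F(x):
  age 6: 0.61 × 61 = 37.210
  age 7: 0.46 × 69 = 31.740
  age 8: 0.35 × 96 = 33.600
  age 9: 0.27 × 108 = 29.160
  age 10: 0.18 × 165 = 29.700
  age 11: 0.13 × 226 = 29.380
Maximum at age 6 (37.210).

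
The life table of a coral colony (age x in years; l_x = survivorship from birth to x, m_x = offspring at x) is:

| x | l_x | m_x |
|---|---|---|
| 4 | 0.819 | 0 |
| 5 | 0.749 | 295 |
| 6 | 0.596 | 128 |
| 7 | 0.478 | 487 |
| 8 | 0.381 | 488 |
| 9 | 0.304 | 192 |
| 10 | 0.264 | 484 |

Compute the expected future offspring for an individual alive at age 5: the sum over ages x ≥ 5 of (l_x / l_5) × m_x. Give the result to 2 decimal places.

l_5 = 0.749. Conditional survival from age 5 to x is l_x / l_5.
  x=5: (0.749/0.749) × 295 = 295.0000
  x=6: (0.596/0.749) × 128 = 101.8531
  x=7: (0.478/0.749) × 487 = 310.7957
  x=8: (0.381/0.749) × 488 = 248.2350
  x=9: (0.304/0.749) × 192 = 77.9279
  x=10: (0.264/0.749) × 484 = 170.5955
Sum = 295.0000 + 101.8531 + 310.7957 + 248.2350 + 77.9279 + 170.5955 = 1204.4072

1204.41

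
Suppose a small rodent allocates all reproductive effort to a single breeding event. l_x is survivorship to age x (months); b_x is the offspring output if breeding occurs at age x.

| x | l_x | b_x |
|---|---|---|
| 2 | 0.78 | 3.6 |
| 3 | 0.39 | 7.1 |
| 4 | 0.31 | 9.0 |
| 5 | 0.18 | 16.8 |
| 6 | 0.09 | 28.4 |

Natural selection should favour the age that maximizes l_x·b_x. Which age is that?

5

Expected offspring if breeding at age x = l_x × b_x:
  age 2: 0.78 × 3.6 = 2.808
  age 3: 0.39 × 7.1 = 2.769
  age 4: 0.31 × 9.0 = 2.790
  age 5: 0.18 × 16.8 = 3.024
  age 6: 0.09 × 28.4 = 2.556
Maximum at age 5 (3.024).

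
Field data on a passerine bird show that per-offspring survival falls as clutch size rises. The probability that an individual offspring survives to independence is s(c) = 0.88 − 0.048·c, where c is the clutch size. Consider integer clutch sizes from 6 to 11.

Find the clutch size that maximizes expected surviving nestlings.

9

Expected surviving nestlings = c × s(c):
  c=6: 6 × 0.592 = 3.552
  c=7: 7 × 0.544 = 3.808
  c=8: 8 × 0.496 = 3.968
  c=9: 9 × 0.448 = 4.032
  c=10: 10 × 0.400 = 4.000
  c=11: 11 × 0.352 = 3.872
Maximum at c = 9 (4.032 surviving nestlings).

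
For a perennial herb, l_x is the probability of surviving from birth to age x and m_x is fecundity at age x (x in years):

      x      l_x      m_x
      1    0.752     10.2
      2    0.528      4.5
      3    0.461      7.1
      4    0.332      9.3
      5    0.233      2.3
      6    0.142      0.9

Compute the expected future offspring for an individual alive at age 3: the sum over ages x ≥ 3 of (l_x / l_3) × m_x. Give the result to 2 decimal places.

l_3 = 0.461. Conditional survival from age 3 to x is l_x / l_3.
  x=3: (0.461/0.461) × 7.1 = 7.1000
  x=4: (0.332/0.461) × 9.3 = 6.6976
  x=5: (0.233/0.461) × 2.3 = 1.1625
  x=6: (0.142/0.461) × 0.9 = 0.2772
Sum = 7.1000 + 6.6976 + 1.1625 + 0.2772 = 15.2373

15.24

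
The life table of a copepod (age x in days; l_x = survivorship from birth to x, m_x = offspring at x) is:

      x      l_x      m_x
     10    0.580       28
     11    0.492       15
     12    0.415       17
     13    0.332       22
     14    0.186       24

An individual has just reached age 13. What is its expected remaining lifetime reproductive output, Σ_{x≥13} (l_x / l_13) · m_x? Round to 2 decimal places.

l_13 = 0.332. Conditional survival from age 13 to x is l_x / l_13.
  x=13: (0.332/0.332) × 22 = 22.0000
  x=14: (0.186/0.332) × 24 = 13.4458
Sum = 22.0000 + 13.4458 = 35.4458

35.45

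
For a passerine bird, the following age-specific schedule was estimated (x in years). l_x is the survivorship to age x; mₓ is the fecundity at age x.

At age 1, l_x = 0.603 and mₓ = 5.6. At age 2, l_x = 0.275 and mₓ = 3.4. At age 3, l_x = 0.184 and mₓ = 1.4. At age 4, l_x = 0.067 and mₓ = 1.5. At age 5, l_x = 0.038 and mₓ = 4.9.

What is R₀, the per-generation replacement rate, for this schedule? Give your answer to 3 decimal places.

R₀ = Σ l_x mₓ:
  age 1: 0.603 × 5.6 = 3.3768
  age 2: 0.275 × 3.4 = 0.9350
  age 3: 0.184 × 1.4 = 0.2576
  age 4: 0.067 × 1.5 = 0.1005
  age 5: 0.038 × 4.9 = 0.1862
R₀ = 3.3768 + 0.9350 + 0.2576 + 0.1005 + 0.1862 = 4.8561

4.856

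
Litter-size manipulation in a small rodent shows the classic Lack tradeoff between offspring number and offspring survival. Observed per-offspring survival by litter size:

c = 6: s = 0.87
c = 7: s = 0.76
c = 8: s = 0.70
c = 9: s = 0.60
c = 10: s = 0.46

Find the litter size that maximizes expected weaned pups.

Expected weaned pups = c × s(c):
  c=6: 6 × 0.87 = 5.220
  c=7: 7 × 0.76 = 5.320
  c=8: 8 × 0.70 = 5.600
  c=9: 9 × 0.60 = 5.400
  c=10: 10 × 0.46 = 4.600
Maximum at c = 8 (5.600 weaned pups).

8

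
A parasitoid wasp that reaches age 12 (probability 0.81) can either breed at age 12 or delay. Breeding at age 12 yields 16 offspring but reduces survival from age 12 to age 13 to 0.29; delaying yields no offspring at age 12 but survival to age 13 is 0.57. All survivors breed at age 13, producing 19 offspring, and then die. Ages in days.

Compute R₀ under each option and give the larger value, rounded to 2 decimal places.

17.42

breed at age 12: R₀ = 0.81 × (16 + 0.29 × 19) = 0.81 × 21.5100 = 17.4231
delay to age 13: R₀ = 0.81 × (0.57 × 19) = 0.81 × 10.8300 = 8.7723
Higher: breed at age 12 (17.4231).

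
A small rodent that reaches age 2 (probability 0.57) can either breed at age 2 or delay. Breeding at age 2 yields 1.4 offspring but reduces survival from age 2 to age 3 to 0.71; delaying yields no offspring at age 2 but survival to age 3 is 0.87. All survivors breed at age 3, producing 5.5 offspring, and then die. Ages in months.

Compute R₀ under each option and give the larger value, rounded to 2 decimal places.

3.02

breed at age 2: R₀ = 0.57 × (1.4 + 0.71 × 5.5) = 0.57 × 5.3050 = 3.0238
delay to age 3: R₀ = 0.57 × (0.87 × 5.5) = 0.57 × 4.7850 = 2.7274
Higher: breed at age 2 (3.0238).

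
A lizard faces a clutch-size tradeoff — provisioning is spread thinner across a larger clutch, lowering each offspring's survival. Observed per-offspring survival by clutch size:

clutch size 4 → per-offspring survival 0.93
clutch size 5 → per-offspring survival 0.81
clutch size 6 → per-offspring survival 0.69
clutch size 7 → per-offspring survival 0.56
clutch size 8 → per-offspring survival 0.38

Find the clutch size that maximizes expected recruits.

6

Expected recruits = c × s(c):
  c=4: 4 × 0.93 = 3.720
  c=5: 5 × 0.81 = 4.050
  c=6: 6 × 0.69 = 4.140
  c=7: 7 × 0.56 = 3.920
  c=8: 8 × 0.38 = 3.040
Maximum at c = 6 (4.140 recruits).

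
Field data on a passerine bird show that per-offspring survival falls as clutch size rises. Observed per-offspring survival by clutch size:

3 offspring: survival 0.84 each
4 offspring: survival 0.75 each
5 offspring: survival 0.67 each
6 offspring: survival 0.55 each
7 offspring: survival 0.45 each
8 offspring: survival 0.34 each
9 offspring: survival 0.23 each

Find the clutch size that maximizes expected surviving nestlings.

Expected surviving nestlings = c × s(c):
  c=3: 3 × 0.84 = 2.520
  c=4: 4 × 0.75 = 3.000
  c=5: 5 × 0.67 = 3.350
  c=6: 6 × 0.55 = 3.300
  c=7: 7 × 0.45 = 3.150
  c=8: 8 × 0.34 = 2.720
  c=9: 9 × 0.23 = 2.070
Maximum at c = 5 (3.350 surviving nestlings).

5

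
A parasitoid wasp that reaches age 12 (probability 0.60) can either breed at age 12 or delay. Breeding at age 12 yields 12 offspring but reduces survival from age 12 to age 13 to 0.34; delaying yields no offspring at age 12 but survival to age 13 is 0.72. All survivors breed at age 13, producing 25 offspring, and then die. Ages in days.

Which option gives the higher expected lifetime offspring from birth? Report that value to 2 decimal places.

12.30

breed at age 12: R₀ = 0.60 × (12 + 0.34 × 25) = 0.60 × 20.5000 = 12.3000
delay to age 13: R₀ = 0.60 × (0.72 × 25) = 0.60 × 18.0000 = 10.8000
Higher: breed at age 12 (12.3000).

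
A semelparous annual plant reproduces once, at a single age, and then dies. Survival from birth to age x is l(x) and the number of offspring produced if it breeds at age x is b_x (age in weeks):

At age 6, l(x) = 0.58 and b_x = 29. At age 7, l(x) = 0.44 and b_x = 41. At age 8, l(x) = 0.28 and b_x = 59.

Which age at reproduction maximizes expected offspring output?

7

Expected offspring if breeding at age x = l(x) × b_x:
  age 6: 0.58 × 29 = 16.820
  age 7: 0.44 × 41 = 18.040
  age 8: 0.28 × 59 = 16.520
Maximum at age 7 (18.040).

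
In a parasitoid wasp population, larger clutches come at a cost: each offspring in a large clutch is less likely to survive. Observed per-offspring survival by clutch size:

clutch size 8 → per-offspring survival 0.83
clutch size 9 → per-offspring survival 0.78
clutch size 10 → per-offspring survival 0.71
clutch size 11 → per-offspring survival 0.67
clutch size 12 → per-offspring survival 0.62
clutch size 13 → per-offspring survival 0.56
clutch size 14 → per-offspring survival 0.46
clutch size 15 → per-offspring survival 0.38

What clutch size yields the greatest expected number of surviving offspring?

12

Expected surviving offspring = c × s(c):
  c=8: 8 × 0.83 = 6.640
  c=9: 9 × 0.78 = 7.020
  c=10: 10 × 0.71 = 7.100
  c=11: 11 × 0.67 = 7.370
  c=12: 12 × 0.62 = 7.440
  c=13: 13 × 0.56 = 7.280
  c=14: 14 × 0.46 = 6.440
  c=15: 15 × 0.38 = 5.700
Maximum at c = 12 (7.440 surviving offspring).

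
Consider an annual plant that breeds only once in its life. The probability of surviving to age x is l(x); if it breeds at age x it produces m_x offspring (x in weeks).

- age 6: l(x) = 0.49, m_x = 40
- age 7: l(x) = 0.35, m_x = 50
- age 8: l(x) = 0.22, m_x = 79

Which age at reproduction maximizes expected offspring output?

6

Expected offspring if breeding at age x = l(x) × m_x:
  age 6: 0.49 × 40 = 19.600
  age 7: 0.35 × 50 = 17.500
  age 8: 0.22 × 79 = 17.380
Maximum at age 6 (19.600).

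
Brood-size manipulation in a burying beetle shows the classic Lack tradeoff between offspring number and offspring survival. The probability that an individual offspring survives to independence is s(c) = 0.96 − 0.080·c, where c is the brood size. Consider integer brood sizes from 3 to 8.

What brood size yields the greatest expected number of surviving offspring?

6

Expected surviving offspring = c × s(c):
  c=3: 3 × 0.720 = 2.160
  c=4: 4 × 0.640 = 2.560
  c=5: 5 × 0.560 = 2.800
  c=6: 6 × 0.480 = 2.880
  c=7: 7 × 0.400 = 2.800
  c=8: 8 × 0.320 = 2.560
Maximum at c = 6 (2.880 surviving offspring).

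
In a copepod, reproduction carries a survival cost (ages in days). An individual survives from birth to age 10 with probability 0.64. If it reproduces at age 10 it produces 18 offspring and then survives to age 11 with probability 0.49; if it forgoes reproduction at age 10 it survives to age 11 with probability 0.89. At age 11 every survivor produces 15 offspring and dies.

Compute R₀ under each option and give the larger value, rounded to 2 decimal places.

breed at age 10: R₀ = 0.64 × (18 + 0.49 × 15) = 0.64 × 25.3500 = 16.2240
delay to age 11: R₀ = 0.64 × (0.89 × 15) = 0.64 × 13.3500 = 8.5440
Higher: breed at age 10 (16.2240).

16.22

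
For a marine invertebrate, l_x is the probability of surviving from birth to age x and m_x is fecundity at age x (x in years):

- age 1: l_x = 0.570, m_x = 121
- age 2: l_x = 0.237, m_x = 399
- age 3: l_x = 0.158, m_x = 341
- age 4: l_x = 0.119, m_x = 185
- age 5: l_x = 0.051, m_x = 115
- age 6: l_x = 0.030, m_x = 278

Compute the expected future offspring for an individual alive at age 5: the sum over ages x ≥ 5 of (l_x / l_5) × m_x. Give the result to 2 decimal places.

l_5 = 0.051. Conditional survival from age 5 to x is l_x / l_5.
  x=5: (0.051/0.051) × 115 = 115.0000
  x=6: (0.030/0.051) × 278 = 163.5294
Sum = 115.0000 + 163.5294 = 278.5294

278.53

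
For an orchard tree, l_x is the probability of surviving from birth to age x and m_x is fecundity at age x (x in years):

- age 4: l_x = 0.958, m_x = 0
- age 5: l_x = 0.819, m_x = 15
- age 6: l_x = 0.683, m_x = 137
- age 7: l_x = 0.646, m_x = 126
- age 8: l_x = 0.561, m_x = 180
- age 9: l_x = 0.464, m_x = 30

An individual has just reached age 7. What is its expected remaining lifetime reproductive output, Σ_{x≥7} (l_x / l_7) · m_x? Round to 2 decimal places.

303.86

l_7 = 0.646. Conditional survival from age 7 to x is l_x / l_7.
  x=7: (0.646/0.646) × 126 = 126.0000
  x=8: (0.561/0.646) × 180 = 156.3158
  x=9: (0.464/0.646) × 30 = 21.5480
Sum = 126.0000 + 156.3158 + 21.5480 = 303.8638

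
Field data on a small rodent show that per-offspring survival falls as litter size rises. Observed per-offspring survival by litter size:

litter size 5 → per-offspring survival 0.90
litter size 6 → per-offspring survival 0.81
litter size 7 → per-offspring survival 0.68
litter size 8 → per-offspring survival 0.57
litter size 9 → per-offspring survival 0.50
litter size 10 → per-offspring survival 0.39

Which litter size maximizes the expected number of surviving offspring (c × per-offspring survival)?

Expected surviving offspring = c × s(c):
  c=5: 5 × 0.90 = 4.500
  c=6: 6 × 0.81 = 4.860
  c=7: 7 × 0.68 = 4.760
  c=8: 8 × 0.57 = 4.560
  c=9: 9 × 0.50 = 4.500
  c=10: 10 × 0.39 = 3.900
Maximum at c = 6 (4.860 surviving offspring).

6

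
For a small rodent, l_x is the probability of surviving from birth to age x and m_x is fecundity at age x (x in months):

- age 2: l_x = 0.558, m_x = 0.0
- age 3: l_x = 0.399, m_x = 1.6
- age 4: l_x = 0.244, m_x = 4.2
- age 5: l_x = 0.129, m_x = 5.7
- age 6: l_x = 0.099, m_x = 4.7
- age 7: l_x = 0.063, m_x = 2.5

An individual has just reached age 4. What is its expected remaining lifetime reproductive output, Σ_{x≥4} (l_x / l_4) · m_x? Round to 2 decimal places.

9.77

l_4 = 0.244. Conditional survival from age 4 to x is l_x / l_4.
  x=4: (0.244/0.244) × 4.2 = 4.2000
  x=5: (0.129/0.244) × 5.7 = 3.0135
  x=6: (0.099/0.244) × 4.7 = 1.9070
  x=7: (0.063/0.244) × 2.5 = 0.6455
Sum = 4.2000 + 3.0135 + 1.9070 + 0.6455 = 9.7660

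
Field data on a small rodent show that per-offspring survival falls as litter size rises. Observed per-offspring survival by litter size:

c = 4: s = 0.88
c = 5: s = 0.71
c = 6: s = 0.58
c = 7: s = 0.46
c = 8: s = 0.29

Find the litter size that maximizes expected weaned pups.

5

Expected weaned pups = c × s(c):
  c=4: 4 × 0.88 = 3.520
  c=5: 5 × 0.71 = 3.550
  c=6: 6 × 0.58 = 3.480
  c=7: 7 × 0.46 = 3.220
  c=8: 8 × 0.29 = 2.320
Maximum at c = 5 (3.550 weaned pups).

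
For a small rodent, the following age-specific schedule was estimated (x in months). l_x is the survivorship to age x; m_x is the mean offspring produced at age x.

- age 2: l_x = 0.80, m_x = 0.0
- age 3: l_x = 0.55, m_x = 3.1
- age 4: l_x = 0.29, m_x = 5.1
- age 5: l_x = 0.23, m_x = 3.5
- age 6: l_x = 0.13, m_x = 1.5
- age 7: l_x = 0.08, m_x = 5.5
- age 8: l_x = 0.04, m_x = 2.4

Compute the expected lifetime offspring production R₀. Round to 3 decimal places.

4.720

R₀ = Σ l_x m_x:
  age 2: 0.80 × 0.0 = 0.0000
  age 3: 0.55 × 3.1 = 1.7050
  age 4: 0.29 × 5.1 = 1.4790
  age 5: 0.23 × 3.5 = 0.8050
  age 6: 0.13 × 1.5 = 0.1950
  age 7: 0.08 × 5.5 = 0.4400
  age 8: 0.04 × 2.4 = 0.0960
R₀ = 0.0000 + 1.7050 + 1.4790 + 0.8050 + 0.1950 + 0.4400 + 0.0960 = 4.7200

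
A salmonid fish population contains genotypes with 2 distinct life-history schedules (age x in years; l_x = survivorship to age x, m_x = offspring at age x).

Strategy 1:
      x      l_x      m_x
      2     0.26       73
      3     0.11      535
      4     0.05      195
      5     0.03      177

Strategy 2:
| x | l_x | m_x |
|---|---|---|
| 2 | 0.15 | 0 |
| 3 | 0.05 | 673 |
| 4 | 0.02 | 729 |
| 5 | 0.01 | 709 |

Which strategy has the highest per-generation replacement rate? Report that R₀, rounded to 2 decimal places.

Strategy 1: R₀ = 0.26×73 + 0.11×535 + 0.05×195 + 0.03×177 = 92.8900
Strategy 2: R₀ = 0.15×0 + 0.05×673 + 0.02×729 + 0.01×709 = 55.3200
Highest R₀: strategy 1 with 92.8900.

92.89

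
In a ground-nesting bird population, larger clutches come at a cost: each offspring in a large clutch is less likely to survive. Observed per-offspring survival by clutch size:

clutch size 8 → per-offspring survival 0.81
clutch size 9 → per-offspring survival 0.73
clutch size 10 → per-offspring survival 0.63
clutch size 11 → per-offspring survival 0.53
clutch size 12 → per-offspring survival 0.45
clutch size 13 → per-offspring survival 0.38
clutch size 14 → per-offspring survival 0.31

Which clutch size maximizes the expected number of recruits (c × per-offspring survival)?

Expected recruits = c × s(c):
  c=8: 8 × 0.81 = 6.480
  c=9: 9 × 0.73 = 6.570
  c=10: 10 × 0.63 = 6.300
  c=11: 11 × 0.53 = 5.830
  c=12: 12 × 0.45 = 5.400
  c=13: 13 × 0.38 = 4.940
  c=14: 14 × 0.31 = 4.340
Maximum at c = 9 (6.570 recruits).

9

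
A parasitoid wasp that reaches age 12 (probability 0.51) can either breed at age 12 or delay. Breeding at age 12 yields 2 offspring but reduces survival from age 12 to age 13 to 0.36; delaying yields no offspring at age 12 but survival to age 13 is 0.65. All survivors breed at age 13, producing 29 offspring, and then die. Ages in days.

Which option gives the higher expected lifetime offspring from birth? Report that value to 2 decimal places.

9.61

breed at age 12: R₀ = 0.51 × (2 + 0.36 × 29) = 0.51 × 12.4400 = 6.3444
delay to age 13: R₀ = 0.51 × (0.65 × 29) = 0.51 × 18.8500 = 9.6135
Higher: delay to age 13 (9.6135).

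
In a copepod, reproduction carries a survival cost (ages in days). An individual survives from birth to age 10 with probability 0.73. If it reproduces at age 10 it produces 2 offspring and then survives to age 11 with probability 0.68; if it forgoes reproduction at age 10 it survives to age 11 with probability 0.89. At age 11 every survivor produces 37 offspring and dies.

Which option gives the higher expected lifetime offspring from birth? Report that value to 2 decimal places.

24.04

breed at age 10: R₀ = 0.73 × (2 + 0.68 × 37) = 0.73 × 27.1600 = 19.8268
delay to age 11: R₀ = 0.73 × (0.89 × 37) = 0.73 × 32.9300 = 24.0389
Higher: delay to age 11 (24.0389).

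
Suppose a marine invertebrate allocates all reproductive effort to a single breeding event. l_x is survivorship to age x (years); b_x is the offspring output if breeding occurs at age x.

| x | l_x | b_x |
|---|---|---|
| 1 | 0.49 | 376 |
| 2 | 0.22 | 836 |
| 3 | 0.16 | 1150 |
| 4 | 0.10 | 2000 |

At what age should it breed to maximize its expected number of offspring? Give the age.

Expected offspring if breeding at age x = l_x × b_x:
  age 1: 0.49 × 376 = 184.240
  age 2: 0.22 × 836 = 183.920
  age 3: 0.16 × 1150 = 184.000
  age 4: 0.10 × 2000 = 200.000
Maximum at age 4 (200.000).

4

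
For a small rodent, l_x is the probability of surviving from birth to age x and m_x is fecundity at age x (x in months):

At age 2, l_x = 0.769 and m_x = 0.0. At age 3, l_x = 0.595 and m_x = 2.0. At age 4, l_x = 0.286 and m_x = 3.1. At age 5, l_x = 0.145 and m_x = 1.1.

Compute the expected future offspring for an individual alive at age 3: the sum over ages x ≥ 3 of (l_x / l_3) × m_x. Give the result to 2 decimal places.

3.76

l_3 = 0.595. Conditional survival from age 3 to x is l_x / l_3.
  x=3: (0.595/0.595) × 2.0 = 2.0000
  x=4: (0.286/0.595) × 3.1 = 1.4901
  x=5: (0.145/0.595) × 1.1 = 0.2681
Sum = 2.0000 + 1.4901 + 0.2681 = 3.7582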